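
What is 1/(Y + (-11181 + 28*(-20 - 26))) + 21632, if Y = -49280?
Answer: 1335754367/61749 ≈ 21632.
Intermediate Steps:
1/(Y + (-11181 + 28*(-20 - 26))) + 21632 = 1/(-49280 + (-11181 + 28*(-20 - 26))) + 21632 = 1/(-49280 + (-11181 + 28*(-46))) + 21632 = 1/(-49280 + (-11181 - 1288)) + 21632 = 1/(-49280 - 12469) + 21632 = 1/(-61749) + 21632 = -1/61749 + 21632 = 1335754367/61749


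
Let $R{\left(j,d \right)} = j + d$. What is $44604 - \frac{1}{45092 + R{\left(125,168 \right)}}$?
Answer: $\frac{2024352539}{45385} \approx 44604.0$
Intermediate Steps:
$R{\left(j,d \right)} = d + j$
$44604 - \frac{1}{45092 + R{\left(125,168 \right)}} = 44604 - \frac{1}{45092 + \left(168 + 125\right)} = 44604 - \frac{1}{45092 + 293} = 44604 - \frac{1}{45385} = \frac{2024352539}{45385}$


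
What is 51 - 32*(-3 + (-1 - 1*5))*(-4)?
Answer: -1101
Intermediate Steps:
51 - 32*(-3 + (-1 - 1*5))*(-4) = 51 - 32*(-3 + (-1 - 5))*(-4) = 51 - 32*(-3 - 6)*(-4) = 51 - (-288)*(-4) = 51 - 32*36 = 51 - 1152 = -1101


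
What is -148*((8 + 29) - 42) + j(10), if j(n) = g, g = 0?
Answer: 740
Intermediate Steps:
j(n) = 0
-148*((8 + 29) - 42) + j(10) = -148*((8 + 29) - 42) + 0 = -148*(37 - 42) + 0 = -148*(-5) + 0 = 740 + 0 = 740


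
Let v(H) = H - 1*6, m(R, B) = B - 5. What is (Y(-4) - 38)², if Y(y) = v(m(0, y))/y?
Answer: 18769/16 ≈ 1173.1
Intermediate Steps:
m(R, B) = -5 + B
v(H) = -6 + H (v(H) = H - 6 = -6 + H)
Y(y) = (-11 + y)/y (Y(y) = (-6 + (-5 + y))/y = (-11 + y)/y)
(Y(-4) - 38)² = ((-11 - 4)/(-4) - 38)² = (-¼*(-15) - 38)² = (15/4 - 38)² = (-137/4)² = 18769/16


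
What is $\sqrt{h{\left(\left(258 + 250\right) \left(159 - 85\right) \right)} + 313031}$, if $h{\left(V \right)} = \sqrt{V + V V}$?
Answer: $\sqrt{313031 + 6 \sqrt{39255446}} \approx 592.13$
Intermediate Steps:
$h{\left(V \right)} = \sqrt{V + V^{2}}$
$\sqrt{h{\left(\left(258 + 250\right) \left(159 - 85\right) \right)} + 313031} = \sqrt{\sqrt{\left(258 + 250\right) \left(159 - 85\right) \left(1 + \left(258 + 250\right) \left(159 - 85\right)\right)} + 313031} = \sqrt{\sqrt{508 \cdot 74 \left(1 + 508 \cdot 74\right)} + 313031} = \sqrt{\sqrt{37592 \left(1 + 37592\right)} + 313031} = \sqrt{\sqrt{37592 \cdot 37593} + 313031} = \sqrt{\sqrt{1413196056} + 313031} = \sqrt{6 \sqrt{39255446} + 313031} = \sqrt{313031 + 6 \sqrt{39255446}}$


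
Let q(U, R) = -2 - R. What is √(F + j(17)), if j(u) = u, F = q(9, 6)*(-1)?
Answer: 5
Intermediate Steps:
F = 8 (F = (-2 - 1*6)*(-1) = (-2 - 6)*(-1) = -8*(-1) = 8)
√(F + j(17)) = √(8 + 17) = √25 = 5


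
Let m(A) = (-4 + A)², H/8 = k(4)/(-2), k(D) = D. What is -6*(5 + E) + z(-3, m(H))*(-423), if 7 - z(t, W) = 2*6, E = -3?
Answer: 2103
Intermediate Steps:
H = -16 (H = 8*(4/(-2)) = 8*(4*(-½)) = 8*(-2) = -16)
z(t, W) = -5 (z(t, W) = 7 - 2*6 = 7 - 1*12 = 7 - 12 = -5)
-6*(5 + E) + z(-3, m(H))*(-423) = -6*(5 - 3) - 5*(-423) = -6*2 + 2115 = -12 + 2115 = 2103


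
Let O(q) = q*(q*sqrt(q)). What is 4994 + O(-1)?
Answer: 4994 + I ≈ 4994.0 + 1.0*I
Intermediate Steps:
O(q) = q**(5/2) (O(q) = q*q**(3/2) = q**(5/2))
4994 + O(-1) = 4994 + (-1)**(5/2) = 4994 + I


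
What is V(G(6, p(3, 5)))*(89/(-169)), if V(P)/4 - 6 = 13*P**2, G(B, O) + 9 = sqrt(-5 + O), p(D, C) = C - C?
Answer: -353864/169 + 6408*I*sqrt(5)/13 ≈ -2093.9 + 1102.2*I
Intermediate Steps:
p(D, C) = 0
G(B, O) = -9 + sqrt(-5 + O)
V(P) = 24 + 52*P**2 (V(P) = 24 + 4*(13*P**2) = 24 + 52*P**2)
V(G(6, p(3, 5)))*(89/(-169)) = (24 + 52*(-9 + sqrt(-5 + 0))**2)*(89/(-169)) = (24 + 52*(-9 + sqrt(-5))**2)*(89*(-1/169)) = (24 + 52*(-9 + I*sqrt(5))**2)*(-89/169) = -2136/169 - 356*(-9 + I*sqrt(5))**2/13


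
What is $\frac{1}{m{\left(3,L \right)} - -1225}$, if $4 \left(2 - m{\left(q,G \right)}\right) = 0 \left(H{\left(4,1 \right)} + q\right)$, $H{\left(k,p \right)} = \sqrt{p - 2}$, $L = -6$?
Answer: $\frac{1}{1227} \approx 0.000815$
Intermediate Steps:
$H{\left(k,p \right)} = \sqrt{-2 + p}$
$m{\left(q,G \right)} = 2$ ($m{\left(q,G \right)} = 2 - \frac{0 \left(\sqrt{-2 + 1} + q\right)}{4} = 2 - \frac{0 \left(\sqrt{-1} + q\right)}{4} = 2 - \frac{0 \left(i + q\right)}{4} = 2 - 0 = 2 + 0 = 2$)
$\frac{1}{m{\left(3,L \right)} - -1225} = \frac{1}{2 - -1225} = \frac{1}{2 + 1225} = \frac{1}{1227}$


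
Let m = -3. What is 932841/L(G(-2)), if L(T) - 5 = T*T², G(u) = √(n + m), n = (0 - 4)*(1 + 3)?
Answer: 4664205/6884 + 17723979*I*√19/6884 ≈ 677.54 + 11223.0*I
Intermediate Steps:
n = -16 (n = -4*4 = -16)
G(u) = I*√19 (G(u) = √(-16 - 3) = √(-19) = I*√19)
L(T) = 5 + T³ (L(T) = 5 + T*T² = 5 + T³)
932841/L(G(-2)) = 932841/(5 + (I*√19)³) = 932841/(5 - 19*I*√19)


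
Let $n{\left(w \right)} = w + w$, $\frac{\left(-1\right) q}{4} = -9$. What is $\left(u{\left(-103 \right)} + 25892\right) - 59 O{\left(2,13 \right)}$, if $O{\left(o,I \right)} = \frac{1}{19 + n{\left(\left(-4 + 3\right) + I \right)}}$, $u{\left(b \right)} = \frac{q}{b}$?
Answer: $\frac{114668043}{4429} \approx 25890.0$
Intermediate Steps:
$q = 36$ ($q = \left(-4\right) \left(-9\right) = 36$)
$u{\left(b \right)} = \frac{36}{b}$
$n{\left(w \right)} = 2 w$
$O{\left(o,I \right)} = \frac{1}{17 + 2 I}$ ($O{\left(o,I \right)} = \frac{1}{19 + 2 \left(\left(-4 + 3\right) + I\right)} = \frac{1}{19 + 2 \left(-1 + I\right)} = \frac{1}{19 + \left(-2 + 2 I\right)} = \frac{1}{17 + 2 I}$)
$\left(u{\left(-103 \right)} + 25892\right) - 59 O{\left(2,13 \right)} = \left(\frac{36}{-103} + 25892\right) - \frac{59}{17 + 2 \cdot 13} = \left(36 \left(- \frac{1}{103}\right) + 25892\right) - \frac{59}{17 + 26} = \left(- \frac{36}{103} + 25892\right) - \frac{59}{43} = \frac{2666840}{103} - \frac{59}{43} = \frac{114668043}{4429}$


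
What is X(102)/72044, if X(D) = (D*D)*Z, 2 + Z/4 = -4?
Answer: -62424/18011 ≈ -3.4659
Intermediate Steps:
Z = -24 (Z = -8 + 4*(-4) = -8 - 16 = -24)
X(D) = -24*D² (X(D) = (D*D)*(-24) = D²*(-24) = -24*D²)
X(102)/72044 = -24*102²/72044 = -24*10404*(1/72044) = -249696*1/72044 = -62424/18011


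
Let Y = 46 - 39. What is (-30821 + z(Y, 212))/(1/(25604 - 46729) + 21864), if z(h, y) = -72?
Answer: -652614625/461876999 ≈ -1.4130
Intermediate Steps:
Y = 7
(-30821 + z(Y, 212))/(1/(25604 - 46729) + 21864) = (-30821 - 72)/(1/(25604 - 46729) + 21864) = -30893/(1/(-21125) + 21864) = -30893/(-1/21125 + 21864) = -30893/461876999/21125 = -30893*21125/461876999 = -652614625/461876999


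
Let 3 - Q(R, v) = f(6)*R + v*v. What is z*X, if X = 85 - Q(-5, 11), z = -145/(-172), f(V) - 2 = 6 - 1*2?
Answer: 25085/172 ≈ 145.84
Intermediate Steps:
f(V) = 6 (f(V) = 2 + (6 - 1*2) = 2 + (6 - 2) = 2 + 4 = 6)
Q(R, v) = 3 - v**2 - 6*R (Q(R, v) = 3 - (6*R + v*v) = 3 - (6*R + v**2) = 3 - (v**2 + 6*R) = 3 + (-v**2 - 6*R) = 3 - v**2 - 6*R)
z = 145/172 (z = -145*(-1/172) = 145/172 ≈ 0.84302)
X = 173 (X = 85 - (3 - 1*11**2 - 6*(-5)) = 85 - (3 - 1*121 + 30) = 85 - (3 - 121 + 30) = 85 - 1*(-88) = 85 + 88 = 173)
z*X = (145/172)*173 = 25085/172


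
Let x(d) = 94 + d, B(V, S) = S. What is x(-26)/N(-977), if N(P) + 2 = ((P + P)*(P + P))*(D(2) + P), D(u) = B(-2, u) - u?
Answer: -34/1865149667 ≈ -1.8229e-8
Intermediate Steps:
D(u) = 0 (D(u) = u - u = 0)
N(P) = -2 + 4*P**3 (N(P) = -2 + ((P + P)*(P + P))*(0 + P) = -2 + ((2*P)*(2*P))*P = -2 + (4*P**2)*P = -2 + 4*P**3)
x(-26)/N(-977) = (94 - 26)/(-2 + 4*(-977)**3) = 68/(-2 + 4*(-932574833)) = 68/(-2 - 3730299332) = 68/(-3730299334) = 68*(-1/3730299334) = -34/1865149667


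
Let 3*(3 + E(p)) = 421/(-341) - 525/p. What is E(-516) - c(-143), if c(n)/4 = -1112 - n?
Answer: 681464851/175956 ≈ 3872.9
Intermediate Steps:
E(p) = -3490/1023 - 175/p (E(p) = -3 + (421/(-341) - 525/p)/3 = -3 + (421*(-1/341) - 525/p)/3 = -3 + (-421/341 - 525/p)/3 = -3 + (-421/1023 - 175/p) = -3490/1023 - 175/p)
c(n) = -4448 - 4*n (c(n) = 4*(-1112 - n) = -4448 - 4*n)
E(-516) - c(-143) = (-3490/1023 - 175/(-516)) - (-4448 - 4*(-143)) = (-3490/1023 - 175*(-1/516)) - (-4448 + 572) = (-3490/1023 + 175/516) - 1*(-3876) = -540605/175956 + 3876 = 681464851/175956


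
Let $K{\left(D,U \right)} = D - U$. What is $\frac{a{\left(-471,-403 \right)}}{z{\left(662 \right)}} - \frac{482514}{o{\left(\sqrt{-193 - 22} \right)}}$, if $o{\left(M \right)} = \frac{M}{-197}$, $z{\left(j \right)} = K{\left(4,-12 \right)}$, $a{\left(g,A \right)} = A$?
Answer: $- \frac{403}{16} - \frac{95055258 i \sqrt{215}}{215} \approx -25.188 - 6.4827 \cdot 10^{6} i$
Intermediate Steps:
$z{\left(j \right)} = 16$ ($z{\left(j \right)} = 4 - -12 = 4 + 12 = 16$)
$o{\left(M \right)} = - \frac{M}{197}$ ($o{\left(M \right)} = M \left(- \frac{1}{197}\right) = - \frac{M}{197}$)
$\frac{a{\left(-471,-403 \right)}}{z{\left(662 \right)}} - \frac{482514}{o{\left(\sqrt{-193 - 22} \right)}} = - \frac{403}{16} - \frac{482514}{\left(- \frac{1}{197}\right) \sqrt{-193 - 22}} = \left(-403\right) \frac{1}{16} - \frac{482514}{\left(- \frac{1}{197}\right) \sqrt{-215}} = - \frac{403}{16} - \frac{482514}{\left(- \frac{1}{197}\right) i \sqrt{215}} = - \frac{403}{16} - 482514 \frac{197 i \sqrt{215}}{215} = - \frac{403}{16} - \frac{95055258 i \sqrt{215}}{215}$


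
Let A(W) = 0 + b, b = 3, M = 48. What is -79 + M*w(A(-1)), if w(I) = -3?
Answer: -223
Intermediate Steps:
A(W) = 3 (A(W) = 0 + 3 = 3)
-79 + M*w(A(-1)) = -79 + 48*(-3) = -79 - 144 = -223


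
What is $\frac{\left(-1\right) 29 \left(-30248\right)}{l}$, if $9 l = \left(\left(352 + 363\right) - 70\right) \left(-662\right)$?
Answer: $- \frac{1315788}{71165} \approx -18.489$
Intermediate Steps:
$l = - \frac{142330}{3}$ ($l = \frac{\left(\left(352 + 363\right) - 70\right) \left(-662\right)}{9} = \frac{\left(715 - 70\right) \left(-662\right)}{9} = \frac{645 \left(-662\right)}{9} = \frac{1}{9} \left(-426990\right) = - \frac{142330}{3} \approx -47443.0$)
$\frac{\left(-1\right) 29 \left(-30248\right)}{l} = \frac{\left(-1\right) 29 \left(-30248\right)}{- \frac{142330}{3}} = \left(-29\right) \left(-30248\right) \left(- \frac{3}{142330}\right) = 877192 \left(- \frac{3}{142330}\right) = - \frac{1315788}{71165}$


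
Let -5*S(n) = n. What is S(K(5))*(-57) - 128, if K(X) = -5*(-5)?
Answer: 157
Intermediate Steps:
K(X) = 25
S(n) = -n/5
S(K(5))*(-57) - 128 = -1/5*25*(-57) - 128 = -5*(-57) - 128 = 285 - 128 = 157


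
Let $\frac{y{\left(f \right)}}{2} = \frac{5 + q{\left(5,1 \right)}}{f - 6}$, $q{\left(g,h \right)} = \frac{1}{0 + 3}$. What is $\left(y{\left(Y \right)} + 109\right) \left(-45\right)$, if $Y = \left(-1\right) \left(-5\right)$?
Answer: $-4425$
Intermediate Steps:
$Y = 5$
$q{\left(g,h \right)} = \frac{1}{3}$
$y{\left(f \right)} = \frac{32}{3 \left(-6 + f\right)}$ ($y{\left(f \right)} = 2 \frac{5 + \frac{1}{3}}{f - 6} = 2 \frac{16}{3 \left(-6 + f\right)} = \frac{32}{3 \left(-6 + f\right)}$)
$\left(y{\left(Y \right)} + 109\right) \left(-45\right) = \left(\frac{32}{3 \left(-6 + 5\right)} + 109\right) \left(-45\right) = \left(\frac{32}{3 \left(-1\right)} + 109\right) \left(-45\right) = \left(\frac{32}{3} \left(-1\right) + 109\right) \left(-45\right) = \left(- \frac{32}{3} + 109\right) \left(-45\right) = \frac{295}{3} \left(-45\right) = -4425$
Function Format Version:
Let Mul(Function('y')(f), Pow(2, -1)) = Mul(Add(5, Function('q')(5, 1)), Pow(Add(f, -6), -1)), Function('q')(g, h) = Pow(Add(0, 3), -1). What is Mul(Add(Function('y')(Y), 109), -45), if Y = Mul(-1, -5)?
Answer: -4425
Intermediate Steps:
Y = 5
Function('q')(g, h) = Rational(1, 3) (Function('q')(g, h) = Pow(3, -1) = Rational(1, 3))
Function('y')(f) = Mul(Rational(32, 3), Pow(Add(-6, f), -1)) (Function('y')(f) = Mul(2, Mul(Add(5, Rational(1, 3)), Pow(Add(f, -6), -1))) = Mul(2, Mul(Rational(16, 3), Pow(Add(-6, f), -1))) = Mul(Rational(32, 3), Pow(Add(-6, f), -1)))
Mul(Add(Function('y')(Y), 109), -45) = Mul(Add(Mul(Rational(32, 3), Pow(Add(-6, 5), -1)), 109), -45) = Mul(Add(Mul(Rational(32, 3), Pow(-1, -1)), 109), -45) = Mul(Add(Mul(Rational(32, 3), -1), 109), -45) = Mul(Add(Rational(-32, 3), 109), -45) = Mul(Rational(295, 3), -45) = -4425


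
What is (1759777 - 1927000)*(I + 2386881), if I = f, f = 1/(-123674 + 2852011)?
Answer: -1088992253843524254/2728337 ≈ -3.9914e+11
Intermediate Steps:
f = 1/2728337 ≈ 3.6652e-7
I = 1/2728337 ≈ 3.6652e-7
(1759777 - 1927000)*(I + 2386881) = (1759777 - 1927000)*(1/2728337 + 2386881) = -167223*6512215746898/2728337 = -1088992253843524254/2728337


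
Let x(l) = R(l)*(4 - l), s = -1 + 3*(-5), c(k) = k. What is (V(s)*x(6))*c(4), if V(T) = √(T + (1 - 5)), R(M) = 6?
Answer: -96*I*√5 ≈ -214.66*I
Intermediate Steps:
s = -16 (s = -1 - 15 = -16)
V(T) = √(-4 + T) (V(T) = √(T - 4) = √(-4 + T))
x(l) = 24 - 6*l (x(l) = 6*(4 - l) = 24 - 6*l)
(V(s)*x(6))*c(4) = (√(-4 - 16)*(24 - 6*6))*4 = (√(-20)*(24 - 36))*4 = ((2*I*√5)*(-12))*4 = -24*I*√5*4 = -96*I*√5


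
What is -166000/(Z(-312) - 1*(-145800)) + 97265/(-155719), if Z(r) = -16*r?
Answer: -5064517235/2935147431 ≈ -1.7255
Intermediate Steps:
-166000/(Z(-312) - 1*(-145800)) + 97265/(-155719) = -166000/(-16*(-312) - 1*(-145800)) + 97265/(-155719) = -166000/(4992 + 145800) + 97265*(-1/155719) = -166000/150792 - 97265/155719 = -166000*1/150792 - 97265/155719 = -20750/18849 - 97265/155719 = -5064517235/2935147431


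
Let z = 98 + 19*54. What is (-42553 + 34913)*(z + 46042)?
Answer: -360348240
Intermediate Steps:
z = 1124 (z = 98 + 1026 = 1124)
(-42553 + 34913)*(z + 46042) = (-42553 + 34913)*(1124 + 46042) = -7640*47166 = -360348240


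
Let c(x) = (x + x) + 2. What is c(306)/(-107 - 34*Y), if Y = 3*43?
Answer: -614/4493 ≈ -0.13666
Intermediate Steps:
c(x) = 2 + 2*x (c(x) = 2*x + 2 = 2 + 2*x)
Y = 129
c(306)/(-107 - 34*Y) = (2 + 2*306)/(-107 - 34*129) = (2 + 612)/(-107 - 4386) = 614/(-4493) = 614*(-1/4493) = -614/4493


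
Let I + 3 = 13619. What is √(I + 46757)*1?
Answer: √60373 ≈ 245.71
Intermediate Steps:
I = 13616 (I = -3 + 13619 = 13616)
√(I + 46757)*1 = √(13616 + 46757)*1 = √60373*1 = √60373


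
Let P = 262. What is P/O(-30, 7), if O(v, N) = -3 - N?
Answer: -131/5 ≈ -26.200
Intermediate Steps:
P/O(-30, 7) = 262/(-3 - 1*7) = 262/(-3 - 7) = 262/(-10) = 262*(-⅒) = -131/5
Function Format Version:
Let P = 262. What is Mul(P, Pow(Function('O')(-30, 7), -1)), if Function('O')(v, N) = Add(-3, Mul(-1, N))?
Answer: Rational(-131, 5) ≈ -26.200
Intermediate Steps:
Mul(P, Pow(Function('O')(-30, 7), -1)) = Mul(262, Pow(Add(-3, Mul(-1, 7)), -1)) = Mul(262, Pow(Add(-3, -7), -1)) = Mul(262, Pow(-10, -1)) = Mul(262, Rational(-1, 10)) = Rational(-131, 5)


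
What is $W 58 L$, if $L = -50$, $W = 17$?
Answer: $-49300$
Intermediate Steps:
$W 58 L = 17 \cdot 58 \left(-50\right) = 986 \left(-50\right) = -49300$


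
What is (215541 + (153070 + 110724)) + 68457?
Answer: 547792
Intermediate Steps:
(215541 + (153070 + 110724)) + 68457 = (215541 + 263794) + 68457 = 479335 + 68457 = 547792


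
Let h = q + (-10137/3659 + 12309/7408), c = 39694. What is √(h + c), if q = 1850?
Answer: 3*√211963456002269339/6776468 ≈ 203.82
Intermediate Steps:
h = 50115806935/27105872 (h = 1850 + (-10137/3659 + 12309/7408) = 1850 - 30056265/27105872 = 50115806935/27105872 ≈ 1848.9)
√(h + c) = √(50115806935/27105872 + 39694) = √(1126056290103/27105872) = 3*√211963456002269339/6776468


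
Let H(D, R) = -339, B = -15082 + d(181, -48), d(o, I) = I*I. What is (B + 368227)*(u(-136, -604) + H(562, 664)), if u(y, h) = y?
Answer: -168838275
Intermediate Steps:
d(o, I) = I²
B = -12778 (B = -15082 + (-48)² = -15082 + 2304 = -12778)
(B + 368227)*(u(-136, -604) + H(562, 664)) = (-12778 + 368227)*(-136 - 339) = 355449*(-475) = -168838275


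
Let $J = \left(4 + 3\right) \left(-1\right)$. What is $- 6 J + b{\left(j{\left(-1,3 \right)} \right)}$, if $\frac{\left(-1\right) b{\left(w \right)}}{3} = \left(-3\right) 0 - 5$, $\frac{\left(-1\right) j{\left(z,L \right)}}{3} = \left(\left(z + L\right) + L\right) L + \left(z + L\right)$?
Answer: $57$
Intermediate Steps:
$j{\left(z,L \right)} = - 3 L - 3 z - 3 L \left(z + 2 L\right)$ ($j{\left(z,L \right)} = - 3 \left(\left(\left(z + L\right) + L\right) L + \left(z + L\right)\right) = - 3 \left(\left(\left(L + z\right) + L\right) L + \left(L + z\right)\right) = - 3 \left(\left(z + 2 L\right) L + \left(L + z\right)\right) = - 3 \left(L \left(z + 2 L\right) + \left(L + z\right)\right) = - 3 \left(L + z + L \left(z + 2 L\right)\right) = - 3 L - 3 z - 3 L \left(z + 2 L\right)$)
$J = -7$ ($J = 7 \left(-1\right) = -7$)
$b{\left(w \right)} = 15$ ($b{\left(w \right)} = - 3 \left(\left(-3\right) 0 - 5\right) = - 3 \left(0 - 5\right) = \left(-3\right) \left(-5\right) = 15$)
$- 6 J + b{\left(j{\left(-1,3 \right)} \right)} = \left(-6\right) \left(-7\right) + 15 = 42 + 15 = 57$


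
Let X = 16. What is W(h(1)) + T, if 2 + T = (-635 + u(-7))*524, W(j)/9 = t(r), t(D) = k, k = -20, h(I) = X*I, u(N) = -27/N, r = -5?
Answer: -2316306/7 ≈ -3.3090e+5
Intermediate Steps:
h(I) = 16*I
t(D) = -20
W(j) = -180 (W(j) = 9*(-20) = -180)
T = -2315046/7 (T = -2 + (-635 - 27/(-7))*524 = -2 + (-635 - 27*(-1/7))*524 = -2 + (-635 + 27/7)*524 = -2 - 4418/7*524 = -2 - 2315032/7 = -2315046/7 ≈ -3.3072e+5)
W(h(1)) + T = -180 - 2315046/7 = -2316306/7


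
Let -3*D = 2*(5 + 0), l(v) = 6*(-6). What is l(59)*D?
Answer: 120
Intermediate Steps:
l(v) = -36
D = -10/3 (D = -2*(5 + 0)/3 = -2*5/3 = -1/3*10 = -10/3 ≈ -3.3333)
l(59)*D = -36*(-10/3) = 120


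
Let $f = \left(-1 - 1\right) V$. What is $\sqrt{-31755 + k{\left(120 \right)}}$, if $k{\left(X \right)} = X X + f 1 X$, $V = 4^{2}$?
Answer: $3 i \sqrt{2355} \approx 145.58 i$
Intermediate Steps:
$V = 16$
$f = -32$ ($f = \left(-1 - 1\right) 16 = \left(-2\right) 16 = -32$)
$k{\left(X \right)} = X^{2} - 32 X$ ($k{\left(X \right)} = X X + \left(-32\right) 1 X = X^{2} - 32 X$)
$\sqrt{-31755 + k{\left(120 \right)}} = \sqrt{-31755 + 120 \left(-32 + 120\right)} = \sqrt{-31755 + 120 \cdot 88} = \sqrt{-31755 + 10560} = \sqrt{-21195} = 3 i \sqrt{2355}$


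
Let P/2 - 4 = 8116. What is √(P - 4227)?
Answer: √12013 ≈ 109.60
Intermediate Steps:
P = 16240 (P = 8 + 2*8116 = 8 + 16232 = 16240)
√(P - 4227) = √(16240 - 4227) = √12013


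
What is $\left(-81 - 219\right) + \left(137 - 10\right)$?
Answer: $-173$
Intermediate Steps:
$\left(-81 - 219\right) + \left(137 - 10\right) = -300 + \left(137 - 10\right) = -300 + 127 = -173$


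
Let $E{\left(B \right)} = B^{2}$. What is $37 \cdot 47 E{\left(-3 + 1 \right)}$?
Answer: $6956$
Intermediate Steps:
$37 \cdot 47 E{\left(-3 + 1 \right)} = 37 \cdot 47 \left(-3 + 1\right)^{2} = 1739 \left(-2\right)^{2} = 1739 \cdot 4 = 6956$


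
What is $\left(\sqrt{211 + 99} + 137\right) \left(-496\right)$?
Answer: $-67952 - 496 \sqrt{310} \approx -76685.0$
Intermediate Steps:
$\left(\sqrt{211 + 99} + 137\right) \left(-496\right) = \left(\sqrt{310} + 137\right) \left(-496\right) = \left(137 + \sqrt{310}\right) \left(-496\right) = -67952 - 496 \sqrt{310}$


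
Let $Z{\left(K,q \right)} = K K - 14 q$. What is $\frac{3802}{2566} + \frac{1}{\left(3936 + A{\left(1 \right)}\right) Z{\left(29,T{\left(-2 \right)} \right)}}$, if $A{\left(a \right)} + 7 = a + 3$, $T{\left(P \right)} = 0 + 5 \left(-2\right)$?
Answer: $\frac{7334578256}{4950164259} \approx 1.4817$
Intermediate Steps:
$T{\left(P \right)} = -10$ ($T{\left(P \right)} = 0 - 10 = -10$)
$A{\left(a \right)} = -4 + a$ ($A{\left(a \right)} = -7 + \left(a + 3\right) = -7 + \left(3 + a\right) = -4 + a$)
$Z{\left(K,q \right)} = K^{2} - 14 q$
$\frac{3802}{2566} + \frac{1}{\left(3936 + A{\left(1 \right)}\right) Z{\left(29,T{\left(-2 \right)} \right)}} = \frac{3802}{2566} + \frac{1}{\left(3936 + \left(-4 + 1\right)\right) \left(29^{2} - -140\right)} = 3802 \cdot \frac{1}{2566} + \frac{1}{\left(3936 - 3\right) \left(841 + 140\right)} = \frac{1901}{1283} + \frac{1}{3933 \cdot 981} = \frac{1901}{1283} + \frac{1}{3933} \cdot \frac{1}{981} = \frac{1901}{1283} + \frac{1}{3858273} = \frac{7334578256}{4950164259}$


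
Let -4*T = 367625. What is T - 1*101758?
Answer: -774657/4 ≈ -1.9366e+5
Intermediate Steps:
T = -367625/4 (T = -¼*367625 = -367625/4 ≈ -91906.)
T - 1*101758 = -367625/4 - 1*101758 = -367625/4 - 101758 = -774657/4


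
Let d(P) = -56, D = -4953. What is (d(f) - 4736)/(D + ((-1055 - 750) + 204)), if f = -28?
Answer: 2396/3277 ≈ 0.73116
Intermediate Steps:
(d(f) - 4736)/(D + ((-1055 - 750) + 204)) = (-56 - 4736)/(-4953 + ((-1055 - 750) + 204)) = -4792/(-4953 + (-1805 + 204)) = -4792/(-4953 - 1601) = -4792/(-6554) = -4792*(-1/6554) = 2396/3277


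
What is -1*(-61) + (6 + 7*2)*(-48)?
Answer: -899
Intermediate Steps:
-1*(-61) + (6 + 7*2)*(-48) = 61 + (6 + 14)*(-48) = 61 + 20*(-48) = 61 - 960 = -899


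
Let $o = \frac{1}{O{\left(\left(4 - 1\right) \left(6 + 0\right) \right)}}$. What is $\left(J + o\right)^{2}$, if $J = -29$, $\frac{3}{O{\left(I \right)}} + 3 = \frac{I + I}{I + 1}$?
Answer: $\frac{311364}{361} \approx 862.5$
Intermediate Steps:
$O{\left(I \right)} = \frac{3}{-3 + \frac{2 I}{1 + I}}$ ($O{\left(I \right)} = \frac{3}{-3 + \frac{I + I}{I + 1}} = \frac{3}{-3 + \frac{2 I}{1 + I}}$)
$o = - \frac{7}{19}$ ($o = \frac{1}{3 \frac{1}{3 + \left(4 - 1\right) \left(6 + 0\right)} \left(-1 - \left(4 - 1\right) \left(6 + 0\right)\right)} = \frac{1}{3 \frac{1}{3 + 3 \cdot 6} \left(-1 - 3 \cdot 6\right)} = \frac{1}{3 \frac{1}{3 + 18} \left(-1 - 18\right)} = \frac{1}{3 \cdot \frac{1}{21} \left(-1 - 18\right)} = \frac{1}{3 \cdot \frac{1}{21} \left(-19\right)} = \frac{1}{- \frac{19}{7}} = - \frac{7}{19} \approx -0.36842$)
$\left(J + o\right)^{2} = \left(-29 - \frac{7}{19}\right)^{2} = \left(- \frac{558}{19}\right)^{2} = \frac{311364}{361}$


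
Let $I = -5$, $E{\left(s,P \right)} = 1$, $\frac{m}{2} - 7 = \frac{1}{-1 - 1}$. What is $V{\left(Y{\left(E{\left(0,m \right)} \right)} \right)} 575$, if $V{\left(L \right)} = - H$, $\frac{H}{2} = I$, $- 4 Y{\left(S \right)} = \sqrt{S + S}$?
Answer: $5750$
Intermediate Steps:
$m = 13$ ($m = 14 + \frac{2}{-1 - 1} = 14 + \frac{2}{-2} = 14 + 2 \left(- \frac{1}{2}\right) = 14 - 1 = 13$)
$Y{\left(S \right)} = - \frac{\sqrt{2} \sqrt{S}}{4}$ ($Y{\left(S \right)} = - \frac{\sqrt{S + S}}{4} = - \frac{\sqrt{2 S}}{4} = - \frac{\sqrt{2} \sqrt{S}}{4}$)
$H = -10$ ($H = 2 \left(-5\right) = -10$)
$V{\left(L \right)} = 10$ ($V{\left(L \right)} = \left(-1\right) \left(-10\right) = 10$)
$V{\left(Y{\left(E{\left(0,m \right)} \right)} \right)} 575 = 10 \cdot 575 = 5750$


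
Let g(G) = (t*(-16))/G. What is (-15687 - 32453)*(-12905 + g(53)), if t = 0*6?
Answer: 621246700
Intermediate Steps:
t = 0
g(G) = 0 (g(G) = (0*(-16))/G = 0/G = 0)
(-15687 - 32453)*(-12905 + g(53)) = (-15687 - 32453)*(-12905 + 0) = -48140*(-12905) = 621246700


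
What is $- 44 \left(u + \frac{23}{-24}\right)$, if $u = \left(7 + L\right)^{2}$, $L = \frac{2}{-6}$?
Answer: $- \frac{34441}{18} \approx -1913.4$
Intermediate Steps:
$L = - \frac{1}{3}$ ($L = 2 \left(- \frac{1}{6}\right) = - \frac{1}{3} \approx -0.33333$)
$u = \frac{400}{9}$ ($u = \left(7 - \frac{1}{3}\right)^{2} = \left(\frac{20}{3}\right)^{2} = \frac{400}{9} \approx 44.444$)
$- 44 \left(u + \frac{23}{-24}\right) = - 44 \left(\frac{400}{9} + \frac{23}{-24}\right) = - 44 \left(\frac{400}{9} + 23 \left(- \frac{1}{24}\right)\right) = - 44 \left(\frac{400}{9} - \frac{23}{24}\right) = \left(-44\right) \frac{3131}{72} = - \frac{34441}{18}$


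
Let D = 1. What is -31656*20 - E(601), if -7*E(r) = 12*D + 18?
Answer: -4431810/7 ≈ -6.3312e+5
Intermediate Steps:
E(r) = -30/7 (E(r) = -(12*1 + 18)/7 = -(12 + 18)/7 = -1/7*30 = -30/7)
-31656*20 - E(601) = -31656*20 - 1*(-30/7) = -633120 + 30/7 = -4431810/7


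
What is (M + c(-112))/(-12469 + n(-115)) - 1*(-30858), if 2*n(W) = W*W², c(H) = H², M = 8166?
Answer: 47700656134/1545813 ≈ 30858.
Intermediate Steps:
n(W) = W³/2 (n(W) = (W*W²)/2 = W³/2)
(M + c(-112))/(-12469 + n(-115)) - 1*(-30858) = (8166 + (-112)²)/(-12469 + (½)*(-115)³) - 1*(-30858) = (8166 + 12544)/(-12469 + (½)*(-1520875)) + 30858 = 20710/(-12469 - 1520875/2) + 30858 = 20710/(-1545813/2) + 30858 = 20710*(-2/1545813) + 30858 = -41420/1545813 + 30858 = 47700656134/1545813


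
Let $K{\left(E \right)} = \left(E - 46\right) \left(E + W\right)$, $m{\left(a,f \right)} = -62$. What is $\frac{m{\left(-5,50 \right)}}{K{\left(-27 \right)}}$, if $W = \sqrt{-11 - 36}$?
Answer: $- \frac{837}{28324} - \frac{31 i \sqrt{47}}{28324} \approx -0.029551 - 0.0075034 i$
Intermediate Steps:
$W = i \sqrt{47}$ ($W = \sqrt{-47} = i \sqrt{47} \approx 6.8557 i$)
$K{\left(E \right)} = \left(-46 + E\right) \left(E + i \sqrt{47}\right)$ ($K{\left(E \right)} = \left(E - 46\right) \left(E + i \sqrt{47}\right) = \left(-46 + E\right) \left(E + i \sqrt{47}\right)$)
$\frac{m{\left(-5,50 \right)}}{K{\left(-27 \right)}} = - \frac{62}{\left(-27\right)^{2} - -1242 - 46 i \sqrt{47} + i \left(-27\right) \sqrt{47}} = - \frac{62}{729 + 1242 - 46 i \sqrt{47} - 27 i \sqrt{47}} = - \frac{62}{1971 - 73 i \sqrt{47}}$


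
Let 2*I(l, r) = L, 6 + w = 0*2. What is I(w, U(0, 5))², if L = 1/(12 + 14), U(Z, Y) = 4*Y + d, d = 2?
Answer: 1/2704 ≈ 0.00036982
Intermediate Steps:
w = -6 (w = -6 + 0*2 = -6 + 0 = -6)
U(Z, Y) = 2 + 4*Y (U(Z, Y) = 4*Y + 2 = 2 + 4*Y)
L = 1/26 ≈ 0.038462
I(l, r) = 1/52 (I(l, r) = (½)*(1/26) = 1/52)
I(w, U(0, 5))² = (1/52)² = 1/2704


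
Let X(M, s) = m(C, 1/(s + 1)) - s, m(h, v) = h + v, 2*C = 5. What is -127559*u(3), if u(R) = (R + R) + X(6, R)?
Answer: -2933857/4 ≈ -7.3346e+5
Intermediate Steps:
C = 5/2 (C = (½)*5 = 5/2 ≈ 2.5000)
X(M, s) = 5/2 + 1/(1 + s) - s (X(M, s) = (5/2 + 1/(s + 1)) - s = (5/2 + 1/(1 + s)) - s = 5/2 + 1/(1 + s) - s)
u(R) = 2*R + (2 + (1 + R)*(5 - 2*R))/(2*(1 + R)) (u(R) = (R + R) + (2 + (1 + R)*(5 - 2*R))/(2*(1 + R)) = 2*R + (2 + (1 + R)*(5 - 2*R))/(2*(1 + R)))
-127559*u(3) = -127559*(2 + (1 + 3)*(5 + 2*3))/(2*(1 + 3)) = -127559*(2 + 4*(5 + 6))/(2*4) = -127559*(2 + 4*11)/(2*4) = -127559*(2 + 44)/(2*4) = -127559*46/(2*4) = -127559*23/4 = -2933857/4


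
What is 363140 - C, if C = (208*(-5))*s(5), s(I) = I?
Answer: 368340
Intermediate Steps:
C = -5200 (C = (208*(-5))*5 = -1040*5 = -5200)
363140 - C = 363140 - 1*(-5200) = 363140 + 5200 = 368340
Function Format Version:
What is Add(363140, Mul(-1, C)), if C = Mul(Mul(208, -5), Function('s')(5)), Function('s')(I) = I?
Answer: 368340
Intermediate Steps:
C = -5200 (C = Mul(Mul(208, -5), 5) = Mul(-1040, 5) = -5200)
Add(363140, Mul(-1, C)) = Add(363140, Mul(-1, -5200)) = Add(363140, 5200) = 368340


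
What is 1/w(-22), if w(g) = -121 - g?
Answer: -1/99 ≈ -0.010101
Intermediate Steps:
1/w(-22) = 1/(-121 - 1*(-22)) = 1/(-121 + 22) = 1/(-99) = -1/99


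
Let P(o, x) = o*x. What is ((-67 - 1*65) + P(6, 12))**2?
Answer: 3600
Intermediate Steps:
((-67 - 1*65) + P(6, 12))**2 = ((-67 - 1*65) + 6*12)**2 = ((-67 - 65) + 72)**2 = (-132 + 72)**2 = (-60)**2 = 3600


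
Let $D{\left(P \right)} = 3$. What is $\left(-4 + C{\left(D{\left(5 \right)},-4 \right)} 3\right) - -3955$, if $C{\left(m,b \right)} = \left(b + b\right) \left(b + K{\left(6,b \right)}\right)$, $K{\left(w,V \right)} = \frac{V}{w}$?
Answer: $4063$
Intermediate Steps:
$C{\left(m,b \right)} = \frac{7 b^{2}}{3}$ ($C{\left(m,b \right)} = \left(b + b\right) \left(b + \frac{b}{6}\right) = 2 b \left(b + b \frac{1}{6}\right) = 2 b \left(b + \frac{b}{6}\right) = 2 b \frac{7 b}{6} = \frac{7 b^{2}}{3}$)
$\left(-4 + C{\left(D{\left(5 \right)},-4 \right)} 3\right) - -3955 = \left(-4 + \frac{7 \left(-4\right)^{2}}{3} \cdot 3\right) - -3955 = \left(-4 + \frac{7}{3} \cdot 16 \cdot 3\right) + 3955 = \left(-4 + \frac{112}{3} \cdot 3\right) + 3955 = \left(-4 + 112\right) + 3955 = 108 + 3955 = 4063$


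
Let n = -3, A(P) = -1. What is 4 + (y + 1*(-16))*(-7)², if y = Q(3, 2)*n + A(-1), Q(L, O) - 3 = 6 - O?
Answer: -1858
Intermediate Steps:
Q(L, O) = 9 - O (Q(L, O) = 3 + (6 - O) = 9 - O)
y = -22 (y = (9 - 1*2)*(-3) - 1 = (9 - 2)*(-3) - 1 = 7*(-3) - 1 = -21 - 1 = -22)
4 + (y + 1*(-16))*(-7)² = 4 + (-22 + 1*(-16))*(-7)² = 4 + (-22 - 16)*49 = 4 - 38*49 = 4 - 1862 = -1858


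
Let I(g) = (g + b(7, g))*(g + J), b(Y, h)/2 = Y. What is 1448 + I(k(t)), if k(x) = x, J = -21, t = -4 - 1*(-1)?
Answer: 1184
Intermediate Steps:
b(Y, h) = 2*Y
t = -3 (t = -4 + 1 = -3)
I(g) = (-21 + g)*(14 + g) (I(g) = (g + 2*7)*(g - 21) = (g + 14)*(-21 + g) = (14 + g)*(-21 + g) = (-21 + g)*(14 + g))
1448 + I(k(t)) = 1448 + (-294 + (-3)² - 7*(-3)) = 1448 + (-294 + 9 + 21) = 1448 - 264 = 1184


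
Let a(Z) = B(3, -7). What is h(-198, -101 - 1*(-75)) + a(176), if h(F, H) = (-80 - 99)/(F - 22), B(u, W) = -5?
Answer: -921/220 ≈ -4.1864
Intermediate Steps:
a(Z) = -5
h(F, H) = -179/(-22 + F)
h(-198, -101 - 1*(-75)) + a(176) = -179/(-22 - 198) - 5 = -179/(-220) - 5 = -179*(-1/220) - 5 = 179/220 - 5 = -921/220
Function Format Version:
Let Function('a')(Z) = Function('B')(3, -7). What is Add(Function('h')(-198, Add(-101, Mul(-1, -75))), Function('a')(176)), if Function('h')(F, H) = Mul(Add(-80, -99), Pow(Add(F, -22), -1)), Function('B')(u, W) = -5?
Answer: Rational(-921, 220) ≈ -4.1864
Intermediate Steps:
Function('a')(Z) = -5
Function('h')(F, H) = Mul(-179, Pow(Add(-22, F), -1))
Add(Function('h')(-198, Add(-101, Mul(-1, -75))), Function('a')(176)) = Add(Mul(-179, Pow(Add(-22, -198), -1)), -5) = Add(Mul(-179, Pow(-220, -1)), -5) = Add(Mul(-179, Rational(-1, 220)), -5) = Add(Rational(179, 220), -5) = Rational(-921, 220)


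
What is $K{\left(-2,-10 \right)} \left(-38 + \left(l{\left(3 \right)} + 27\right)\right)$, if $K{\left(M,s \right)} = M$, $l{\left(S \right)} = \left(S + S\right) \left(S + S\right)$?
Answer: $-50$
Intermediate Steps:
$l{\left(S \right)} = 4 S^{2}$ ($l{\left(S \right)} = 2 S 2 S = 4 S^{2}$)
$K{\left(-2,-10 \right)} \left(-38 + \left(l{\left(3 \right)} + 27\right)\right) = - 2 \left(-38 + \left(4 \cdot 3^{2} + 27\right)\right) = - 2 \left(-38 + \left(4 \cdot 9 + 27\right)\right) = - 2 \left(-38 + \left(36 + 27\right)\right) = - 2 \left(-38 + 63\right) = \left(-2\right) 25 = -50$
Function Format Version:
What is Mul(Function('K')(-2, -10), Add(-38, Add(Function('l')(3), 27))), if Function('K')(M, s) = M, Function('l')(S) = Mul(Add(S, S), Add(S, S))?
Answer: -50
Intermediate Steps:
Function('l')(S) = Mul(4, Pow(S, 2)) (Function('l')(S) = Mul(Mul(2, S), Mul(2, S)) = Mul(4, Pow(S, 2)))
Mul(Function('K')(-2, -10), Add(-38, Add(Function('l')(3), 27))) = Mul(-2, Add(-38, Add(Mul(4, Pow(3, 2)), 27))) = Mul(-2, Add(-38, Add(Mul(4, 9), 27))) = Mul(-2, Add(-38, Add(36, 27))) = Mul(-2, Add(-38, 63)) = Mul(-2, 25) = -50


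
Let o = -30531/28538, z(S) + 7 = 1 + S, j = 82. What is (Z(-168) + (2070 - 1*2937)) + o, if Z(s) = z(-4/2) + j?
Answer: -22661165/28538 ≈ -794.07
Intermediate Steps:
z(S) = -6 + S (z(S) = -7 + (1 + S) = -6 + S)
Z(s) = 74 (Z(s) = (-6 - 4/2) + 82 = (-6 - 4*½) + 82 = (-6 - 2) + 82 = -8 + 82 = 74)
o = -30531/28538 (o = -30531*1/28538 = -30531/28538 ≈ -1.0698)
(Z(-168) + (2070 - 1*2937)) + o = (74 + (2070 - 1*2937)) - 30531/28538 = (74 + (2070 - 2937)) - 30531/28538 = (74 - 867) - 30531/28538 = -793 - 30531/28538 = -22661165/28538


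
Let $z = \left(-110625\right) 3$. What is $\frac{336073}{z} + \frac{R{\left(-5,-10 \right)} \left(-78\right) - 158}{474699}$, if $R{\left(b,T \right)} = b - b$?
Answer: $- \frac{53195317759}{52513576875} \approx -1.013$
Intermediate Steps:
$R{\left(b,T \right)} = 0$
$z = -331875$
$\frac{336073}{z} + \frac{R{\left(-5,-10 \right)} \left(-78\right) - 158}{474699} = \frac{336073}{-331875} + \frac{0 \left(-78\right) - 158}{474699} = 336073 \left(- \frac{1}{331875}\right) + \left(0 - 158\right) \frac{1}{474699} = - \frac{336073}{331875} - \frac{158}{474699} = - \frac{53195317759}{52513576875}$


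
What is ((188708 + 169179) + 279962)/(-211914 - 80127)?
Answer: -637849/292041 ≈ -2.1841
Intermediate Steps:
((188708 + 169179) + 279962)/(-211914 - 80127) = (357887 + 279962)/(-292041) = 637849*(-1/292041) = -637849/292041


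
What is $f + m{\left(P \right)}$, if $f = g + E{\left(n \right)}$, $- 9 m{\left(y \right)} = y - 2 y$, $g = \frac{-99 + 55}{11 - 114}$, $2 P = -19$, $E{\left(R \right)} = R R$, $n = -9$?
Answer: $\frac{149009}{1854} \approx 80.372$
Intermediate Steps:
$E{\left(R \right)} = R^{2}$
$P = - \frac{19}{2}$ ($P = \frac{1}{2} \left(-19\right) = - \frac{19}{2} \approx -9.5$)
$g = \frac{44}{103}$ ($g = - \frac{44}{-103} = \left(-44\right) \left(- \frac{1}{103}\right) = \frac{44}{103} \approx 0.42718$)
$m{\left(y \right)} = \frac{y}{9}$ ($m{\left(y \right)} = - \frac{y - 2 y}{9} = - \frac{\left(-1\right) y}{9} = \frac{y}{9}$)
$f = \frac{8387}{103}$ ($f = \frac{44}{103} + \left(-9\right)^{2} = \frac{44}{103} + 81 = \frac{8387}{103} \approx 81.427$)
$f + m{\left(P \right)} = \frac{8387}{103} + \frac{1}{9} \left(- \frac{19}{2}\right) = \frac{8387}{103} - \frac{19}{18} = \frac{149009}{1854}$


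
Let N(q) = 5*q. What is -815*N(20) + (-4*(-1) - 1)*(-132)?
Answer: -81896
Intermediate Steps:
-815*N(20) + (-4*(-1) - 1)*(-132) = -4075*20 + (-4*(-1) - 1)*(-132) = -815*100 + (4 - 1)*(-132) = -81500 + 3*(-132) = -81500 - 396 = -81896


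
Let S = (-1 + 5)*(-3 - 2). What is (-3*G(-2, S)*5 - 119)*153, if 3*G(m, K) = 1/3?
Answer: -18462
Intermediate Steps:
S = -20 (S = 4*(-5) = -20)
G(m, K) = 1/9 (G(m, K) = (1/3)/3 = (1/3)*(1/3) = 1/9)
(-3*G(-2, S)*5 - 119)*153 = (-3*1/9*5 - 119)*153 = (-1/3*5 - 119)*153 = (-5/3 - 119)*153 = -362/3*153 = -18462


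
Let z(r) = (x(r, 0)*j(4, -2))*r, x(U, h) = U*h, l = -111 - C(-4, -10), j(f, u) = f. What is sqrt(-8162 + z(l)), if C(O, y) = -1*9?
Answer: I*sqrt(8162) ≈ 90.344*I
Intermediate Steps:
C(O, y) = -9
l = -102 (l = -111 - 1*(-9) = -111 + 9 = -102)
z(r) = 0 (z(r) = ((r*0)*4)*r = (0*4)*r = 0*r = 0)
sqrt(-8162 + z(l)) = sqrt(-8162 + 0) = sqrt(-8162) = I*sqrt(8162)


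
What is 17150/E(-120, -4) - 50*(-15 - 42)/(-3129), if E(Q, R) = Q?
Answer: -1800145/12516 ≈ -143.83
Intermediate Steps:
17150/E(-120, -4) - 50*(-15 - 42)/(-3129) = 17150/(-120) - 50*(-15 - 42)/(-3129) = 17150*(-1/120) - 50*(-57)*(-1/3129) = -1715/12 + 2850*(-1/3129) = -1715/12 - 950/1043 = -1800145/12516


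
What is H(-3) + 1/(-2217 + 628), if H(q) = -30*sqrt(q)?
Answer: -1/1589 - 30*I*sqrt(3) ≈ -0.00062933 - 51.962*I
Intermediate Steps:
H(-3) + 1/(-2217 + 628) = -30*I*sqrt(3) + 1/(-2217 + 628) = -30*I*sqrt(3) + 1/(-1589) = -30*I*sqrt(3) - 1/1589 = -1/1589 - 30*I*sqrt(3)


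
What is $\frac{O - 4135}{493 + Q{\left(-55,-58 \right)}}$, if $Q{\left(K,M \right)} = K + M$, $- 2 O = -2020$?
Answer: $- \frac{625}{76} \approx -8.2237$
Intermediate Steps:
$O = 1010$ ($O = \left(- \frac{1}{2}\right) \left(-2020\right) = 1010$)
$\frac{O - 4135}{493 + Q{\left(-55,-58 \right)}} = \frac{1010 - 4135}{493 - 113} = - \frac{3125}{493 - 113} = - \frac{3125}{380} = \left(-3125\right) \frac{1}{380} = - \frac{625}{76}$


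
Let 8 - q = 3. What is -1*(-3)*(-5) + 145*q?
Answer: 710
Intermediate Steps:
q = 5 (q = 8 - 1*3 = 8 - 3 = 5)
-1*(-3)*(-5) + 145*q = -1*(-3)*(-5) + 145*5 = 3*(-5) + 725 = -15 + 725 = 710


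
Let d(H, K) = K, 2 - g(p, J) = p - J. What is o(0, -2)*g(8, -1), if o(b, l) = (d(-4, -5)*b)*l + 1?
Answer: -7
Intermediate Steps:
g(p, J) = 2 + J - p (g(p, J) = 2 - (p - J) = 2 + (J - p) = 2 + J - p)
o(b, l) = 1 - 5*b*l (o(b, l) = (-5*b)*l + 1 = -5*b*l + 1 = 1 - 5*b*l)
o(0, -2)*g(8, -1) = (1 - 5*0*(-2))*(2 - 1 - 1*8) = (1 + 0)*(2 - 1 - 8) = 1*(-7) = -7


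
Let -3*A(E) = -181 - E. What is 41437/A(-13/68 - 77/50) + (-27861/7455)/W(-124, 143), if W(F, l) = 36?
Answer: 18902635223741/27263561220 ≈ 693.33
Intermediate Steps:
A(E) = 181/3 + E/3 (A(E) = -(-181 - E)/3 = 181/3 + E/3)
41437/A(-13/68 - 77/50) + (-27861/7455)/W(-124, 143) = 41437/(181/3 + (-13/68 - 77/50)/3) - 27861/7455/36 = 41437/(181/3 + (-13*1/68 - 77*1/50)/3) - 27861*1/7455*(1/36) = 41437/(181/3 + (-13/68 - 77/50)/3) - 9287/2485*1/36 = 41437/(181/3 + (1/3)*(-2943/1700)) - 9287/89460 = 41437/(181/3 - 981/1700) - 9287/89460 = 41437/(304757/5100) - 9287/89460 = 41437*(5100/304757) - 9287/89460 = 211328700/304757 - 9287/89460 = 18902635223741/27263561220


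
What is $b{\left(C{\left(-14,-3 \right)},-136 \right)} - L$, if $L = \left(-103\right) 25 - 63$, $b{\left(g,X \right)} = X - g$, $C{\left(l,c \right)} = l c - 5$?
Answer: $2465$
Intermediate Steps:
$C{\left(l,c \right)} = -5 + c l$ ($C{\left(l,c \right)} = c l - 5 = -5 + c l$)
$L = -2638$ ($L = -2575 - 63 = -2638$)
$b{\left(C{\left(-14,-3 \right)},-136 \right)} - L = \left(-136 - \left(-5 - -42\right)\right) - -2638 = \left(-136 - \left(-5 + 42\right)\right) + 2638 = \left(-136 - 37\right) + 2638 = -173 + 2638 = 2465$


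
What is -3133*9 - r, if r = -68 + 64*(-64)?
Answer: -24033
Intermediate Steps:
r = -4164 (r = -68 - 4096 = -4164)
-3133*9 - r = -3133*9 - 1*(-4164) = -28197 + 4164 = -24033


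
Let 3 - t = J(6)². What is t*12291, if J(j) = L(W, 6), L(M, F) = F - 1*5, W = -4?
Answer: 24582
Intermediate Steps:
L(M, F) = -5 + F (L(M, F) = F - 5 = -5 + F)
J(j) = 1 (J(j) = -5 + 6 = 1)
t = 2 (t = 3 - 1*1² = 3 - 1*1 = 3 - 1 = 2)
t*12291 = 2*12291 = 24582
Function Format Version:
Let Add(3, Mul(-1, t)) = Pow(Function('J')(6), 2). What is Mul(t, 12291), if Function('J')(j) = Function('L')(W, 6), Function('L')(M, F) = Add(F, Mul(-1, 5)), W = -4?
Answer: 24582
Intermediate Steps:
Function('L')(M, F) = Add(-5, F) (Function('L')(M, F) = Add(F, -5) = Add(-5, F))
Function('J')(j) = 1 (Function('J')(j) = Add(-5, 6) = 1)
t = 2 (t = Add(3, Mul(-1, Pow(1, 2))) = Add(3, Mul(-1, 1)) = Add(3, -1) = 2)
Mul(t, 12291) = Mul(2, 12291) = 24582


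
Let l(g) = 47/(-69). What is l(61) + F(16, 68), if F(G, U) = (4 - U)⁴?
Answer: 1157627857/69 ≈ 1.6777e+7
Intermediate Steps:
l(g) = -47/69 (l(g) = 47*(-1/69) = -47/69)
l(61) + F(16, 68) = -47/69 + (-4 + 68)⁴ = -47/69 + 64⁴ = -47/69 + 16777216 = 1157627857/69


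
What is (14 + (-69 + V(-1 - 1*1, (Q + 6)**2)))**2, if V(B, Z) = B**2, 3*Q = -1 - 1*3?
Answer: 2601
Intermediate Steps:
Q = -4/3 (Q = (-1 - 1*3)/3 = (-1 - 3)/3 = (1/3)*(-4) = -4/3 ≈ -1.3333)
(14 + (-69 + V(-1 - 1*1, (Q + 6)**2)))**2 = (14 + (-69 + (-1 - 1*1)**2))**2 = (14 + (-69 + (-1 - 1)**2))**2 = (14 + (-69 + (-2)**2))**2 = (14 + (-69 + 4))**2 = (14 - 65)**2 = (-51)**2 = 2601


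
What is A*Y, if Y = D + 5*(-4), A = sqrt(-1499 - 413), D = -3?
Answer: -46*I*sqrt(478) ≈ -1005.7*I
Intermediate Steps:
A = 2*I*sqrt(478) (A = sqrt(-1912) = 2*I*sqrt(478) ≈ 43.726*I)
Y = -23 (Y = -3 + 5*(-4) = -3 - 20 = -23)
A*Y = (2*I*sqrt(478))*(-23) = -46*I*sqrt(478)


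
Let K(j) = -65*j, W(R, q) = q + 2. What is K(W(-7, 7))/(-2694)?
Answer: 195/898 ≈ 0.21715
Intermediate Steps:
W(R, q) = 2 + q
K(W(-7, 7))/(-2694) = -65*(2 + 7)/(-2694) = -65*9*(-1/2694) = -585*(-1/2694) = 195/898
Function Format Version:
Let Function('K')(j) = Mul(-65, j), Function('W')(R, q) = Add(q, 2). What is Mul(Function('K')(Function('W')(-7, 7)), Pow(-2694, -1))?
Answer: Rational(195, 898) ≈ 0.21715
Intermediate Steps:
Function('W')(R, q) = Add(2, q)
Mul(Function('K')(Function('W')(-7, 7)), Pow(-2694, -1)) = Mul(Mul(-65, Add(2, 7)), Pow(-2694, -1)) = Mul(Mul(-65, 9), Rational(-1, 2694)) = Mul(-585, Rational(-1, 2694)) = Rational(195, 898)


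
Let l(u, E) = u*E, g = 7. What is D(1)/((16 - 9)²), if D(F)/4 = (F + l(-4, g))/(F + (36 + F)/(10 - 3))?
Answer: -27/77 ≈ -0.35065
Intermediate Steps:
l(u, E) = E*u
D(F) = 4*(-28 + F)/(36/7 + 8*F/7) (D(F) = 4*((F + 7*(-4))/(F + (36 + F)/(10 - 3))) = 4*((F - 28)/(F + (36 + F)/7)) = 4*((-28 + F)/(F + (36 + F)*(⅐))) = 4*((-28 + F)/(F + (36/7 + F/7))) = 4*((-28 + F)/(36/7 + 8*F/7)) = 4*(-28 + F)/(36/7 + 8*F/7))
D(1)/((16 - 9)²) = (7*(-28 + 1)/(9 + 2*1))/((16 - 9)²) = (7*(-27)/(9 + 2))/(7²) = (7*(-27)/11)/49 = (7*(1/11)*(-27))*(1/49) = -189/11*1/49 = -27/77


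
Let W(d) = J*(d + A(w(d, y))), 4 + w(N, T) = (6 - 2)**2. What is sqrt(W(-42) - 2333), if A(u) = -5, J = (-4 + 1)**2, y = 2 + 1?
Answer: 2*I*sqrt(689) ≈ 52.498*I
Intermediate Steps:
y = 3
w(N, T) = 12 (w(N, T) = -4 + (6 - 2)**2 = -4 + 4**2 = -4 + 16 = 12)
J = 9 (J = (-3)**2 = 9)
W(d) = -45 + 9*d (W(d) = 9*(d - 5) = 9*(-5 + d) = -45 + 9*d)
sqrt(W(-42) - 2333) = sqrt((-45 + 9*(-42)) - 2333) = sqrt((-45 - 378) - 2333) = sqrt(-423 - 2333) = sqrt(-2756) = 2*I*sqrt(689)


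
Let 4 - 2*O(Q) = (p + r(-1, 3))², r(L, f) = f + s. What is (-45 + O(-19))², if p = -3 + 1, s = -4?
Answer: 9025/4 ≈ 2256.3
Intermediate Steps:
r(L, f) = -4 + f (r(L, f) = f - 4 = -4 + f)
p = -2
O(Q) = -5/2 (O(Q) = 2 - (-2 + (-4 + 3))²/2 = 2 - (-2 - 1)²/2 = 2 - ½*(-3)² = 2 - ½*9 = 2 - 9/2 = -5/2)
(-45 + O(-19))² = (-45 - 5/2)² = (-95/2)² = 9025/4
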